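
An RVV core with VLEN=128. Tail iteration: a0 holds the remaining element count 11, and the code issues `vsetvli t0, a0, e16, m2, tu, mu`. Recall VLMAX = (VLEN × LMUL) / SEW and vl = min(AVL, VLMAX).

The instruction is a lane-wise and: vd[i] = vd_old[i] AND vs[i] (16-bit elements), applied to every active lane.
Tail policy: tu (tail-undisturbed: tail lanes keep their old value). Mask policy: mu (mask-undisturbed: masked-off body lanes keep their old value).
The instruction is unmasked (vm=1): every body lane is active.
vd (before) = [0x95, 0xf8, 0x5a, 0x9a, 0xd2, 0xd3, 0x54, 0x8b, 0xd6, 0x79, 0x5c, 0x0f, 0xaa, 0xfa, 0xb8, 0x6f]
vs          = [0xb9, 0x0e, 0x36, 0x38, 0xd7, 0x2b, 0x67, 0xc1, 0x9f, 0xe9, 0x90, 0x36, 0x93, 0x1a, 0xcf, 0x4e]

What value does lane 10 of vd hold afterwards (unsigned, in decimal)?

VLMAX = (128 × 2) / 16 = 16 lanes
vl ← min(11, 16) = 11
  i=0: and(0x95,0xb9) → 145
  i=1: and(0xf8,0x0e) → 8
  i=2: and(0x5a,0x36) → 18
  i=3: and(0x9a,0x38) → 24
  i=4: and(0xd2,0xd7) → 210
  i=5: and(0xd3,0x2b) → 3
  i=6: and(0x54,0x67) → 68
  i=7: and(0x8b,0xc1) → 129
  i=8: and(0xd6,0x9f) → 150
  i=9: and(0x79,0xe9) → 105
  i=10: and(0x5c,0x90) → 16
  i=11: tail/keep → 15
  i=12: tail/keep → 170
  i=13: tail/keep → 250
  i=14: tail/keep → 184
  i=15: tail/keep → 111

vd[10] = 16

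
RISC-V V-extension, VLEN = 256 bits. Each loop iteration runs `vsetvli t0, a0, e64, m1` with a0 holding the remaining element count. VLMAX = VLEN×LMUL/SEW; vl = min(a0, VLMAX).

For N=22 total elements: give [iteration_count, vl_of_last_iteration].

lanes per group: 256·1/64 = 4
iterations = ceil(22/4) = 6; final-pass vl = 2

[iterations, last_vl] = [6, 2]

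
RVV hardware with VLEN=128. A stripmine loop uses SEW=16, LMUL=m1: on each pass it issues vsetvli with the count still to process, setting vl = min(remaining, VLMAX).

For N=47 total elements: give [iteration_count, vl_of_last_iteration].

[iterations, last_vl] = [6, 7]

VLMAX = (128 × 1) / 16 = 8 lanes
47 elements at 8/iter → 6 passes, remainder 7 on the last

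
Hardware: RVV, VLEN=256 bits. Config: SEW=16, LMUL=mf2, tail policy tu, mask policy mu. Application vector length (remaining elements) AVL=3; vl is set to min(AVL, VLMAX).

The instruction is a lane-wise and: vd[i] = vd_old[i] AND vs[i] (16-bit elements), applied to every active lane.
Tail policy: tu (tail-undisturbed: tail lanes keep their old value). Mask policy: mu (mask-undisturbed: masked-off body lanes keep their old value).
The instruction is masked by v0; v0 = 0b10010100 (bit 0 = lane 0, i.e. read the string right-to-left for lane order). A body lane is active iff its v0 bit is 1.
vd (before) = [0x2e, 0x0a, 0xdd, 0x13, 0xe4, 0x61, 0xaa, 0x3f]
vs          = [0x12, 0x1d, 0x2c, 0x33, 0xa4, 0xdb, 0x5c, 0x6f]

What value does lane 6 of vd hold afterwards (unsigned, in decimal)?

VLMAX = (256 × 1/2) / 16 = 8 lanes
vl ← min(3, 8) = 3
[0] mask-off/keep = 0x2e
[1] mask-off/keep = 0x0a
[2] and(0xdd,0x2c) = 0x0c
[3] tail/keep = 0x13
[4] tail/keep = 0xe4
[5] tail/keep = 0x61
[6] tail/keep = 0xaa
[7] tail/keep = 0x3f

vd[6] = 170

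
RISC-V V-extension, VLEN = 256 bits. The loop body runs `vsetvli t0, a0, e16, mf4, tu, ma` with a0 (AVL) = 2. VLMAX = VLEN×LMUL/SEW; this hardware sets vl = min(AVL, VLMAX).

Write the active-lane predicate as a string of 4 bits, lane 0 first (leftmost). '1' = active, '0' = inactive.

predicate = 1100

VLMAX = VLEN×LMUL/SEW = 256×1/4/16 = 4
vl ← min(2, 4) = 2
bits (lane 0 leftmost): 1100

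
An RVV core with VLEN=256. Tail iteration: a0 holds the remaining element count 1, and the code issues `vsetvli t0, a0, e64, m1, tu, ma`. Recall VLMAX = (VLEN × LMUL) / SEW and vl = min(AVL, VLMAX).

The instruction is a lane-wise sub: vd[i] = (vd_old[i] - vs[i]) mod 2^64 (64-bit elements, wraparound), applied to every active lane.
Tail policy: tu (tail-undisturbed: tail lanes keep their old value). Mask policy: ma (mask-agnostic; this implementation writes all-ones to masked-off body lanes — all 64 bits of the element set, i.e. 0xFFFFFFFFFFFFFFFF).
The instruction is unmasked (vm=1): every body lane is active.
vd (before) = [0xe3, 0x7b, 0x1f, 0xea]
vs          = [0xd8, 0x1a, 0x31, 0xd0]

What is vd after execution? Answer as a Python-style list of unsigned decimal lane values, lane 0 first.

VLMAX = (256 × 1) / 64 = 4 lanes
vl ← min(1, 4) = 1
[0] sub(0xe3,0xd8) = 0x0b
[1] tail/keep = 0x7b
[2] tail/keep = 0x1f
[3] tail/keep = 0xea

vd = [11, 123, 31, 234]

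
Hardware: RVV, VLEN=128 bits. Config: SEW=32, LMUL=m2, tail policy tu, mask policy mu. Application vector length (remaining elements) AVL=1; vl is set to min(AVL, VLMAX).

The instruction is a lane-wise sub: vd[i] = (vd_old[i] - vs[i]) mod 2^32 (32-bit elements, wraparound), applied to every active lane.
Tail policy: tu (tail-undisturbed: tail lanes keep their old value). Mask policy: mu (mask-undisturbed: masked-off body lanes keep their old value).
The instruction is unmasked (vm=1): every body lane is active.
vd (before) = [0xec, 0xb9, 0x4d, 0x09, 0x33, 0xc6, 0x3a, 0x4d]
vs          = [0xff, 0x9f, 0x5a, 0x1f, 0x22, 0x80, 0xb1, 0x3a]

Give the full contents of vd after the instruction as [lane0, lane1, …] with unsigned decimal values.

vd = [4294967277, 185, 77, 9, 51, 198, 58, 77]

VLMAX = VLEN×LMUL/SEW = 128×2/32 = 8
vl = min(AVL, VLMAX) = min(1, 8) = 1
  i=0: sub(0xec,0xff) → 4294967277
  i=1: tail/keep → 185
  i=2: tail/keep → 77
  i=3: tail/keep → 9
  i=4: tail/keep → 51
  i=5: tail/keep → 198
  i=6: tail/keep → 58
  i=7: tail/keep → 77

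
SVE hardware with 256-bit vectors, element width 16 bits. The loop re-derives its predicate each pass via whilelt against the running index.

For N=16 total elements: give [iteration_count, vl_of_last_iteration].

register lanes = 256/16 = 16
16 elements at 16/iter → 1 passes, remainder 16 on the last

[iterations, last_vl] = [1, 16]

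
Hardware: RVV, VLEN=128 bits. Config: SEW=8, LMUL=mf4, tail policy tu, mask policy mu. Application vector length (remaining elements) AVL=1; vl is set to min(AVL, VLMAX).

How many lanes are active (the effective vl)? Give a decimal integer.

VLMAX = (128 × 1/4) / 8 = 4 lanes
vl = min(AVL, VLMAX) = min(1, 4) = 1

vl = 1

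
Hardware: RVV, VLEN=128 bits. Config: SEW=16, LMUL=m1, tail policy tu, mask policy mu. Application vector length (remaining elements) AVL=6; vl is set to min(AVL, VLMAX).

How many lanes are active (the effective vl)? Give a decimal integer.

lanes per group: 128·1/16 = 8
AVL=6 ≤ VLMAX=8, so vl = 6

vl = 6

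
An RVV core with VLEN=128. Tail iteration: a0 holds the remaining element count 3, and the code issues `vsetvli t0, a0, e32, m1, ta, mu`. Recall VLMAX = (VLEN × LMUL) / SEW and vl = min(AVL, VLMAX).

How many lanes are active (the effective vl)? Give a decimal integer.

lanes per group: 128·1/32 = 4
vl = min(AVL, VLMAX) = min(3, 4) = 3

vl = 3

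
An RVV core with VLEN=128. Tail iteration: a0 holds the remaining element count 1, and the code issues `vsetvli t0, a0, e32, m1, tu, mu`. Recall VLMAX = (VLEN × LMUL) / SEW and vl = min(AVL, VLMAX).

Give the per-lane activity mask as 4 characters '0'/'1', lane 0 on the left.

VLMAX = VLEN×LMUL/SEW = 128×1/32 = 4
AVL=1 ≤ VLMAX=4, so vl = 1
bits (lane 0 leftmost): 1000

predicate = 1000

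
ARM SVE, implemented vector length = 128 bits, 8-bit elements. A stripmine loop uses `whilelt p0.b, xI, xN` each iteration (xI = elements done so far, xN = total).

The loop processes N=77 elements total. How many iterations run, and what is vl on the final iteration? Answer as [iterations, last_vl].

lane count: 128 div 8 = 16
N=77: ⌈77/16⌉ = 5 iters; last vl = 77 − 4×16 = 13

[iterations, last_vl] = [5, 13]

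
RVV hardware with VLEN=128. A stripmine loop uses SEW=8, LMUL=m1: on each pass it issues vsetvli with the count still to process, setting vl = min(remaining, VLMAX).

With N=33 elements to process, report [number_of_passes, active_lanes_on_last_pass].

[iterations, last_vl] = [3, 1]

lanes per group: 128·1/8 = 16
33 elements at 16/iter → 3 passes, remainder 1 on the last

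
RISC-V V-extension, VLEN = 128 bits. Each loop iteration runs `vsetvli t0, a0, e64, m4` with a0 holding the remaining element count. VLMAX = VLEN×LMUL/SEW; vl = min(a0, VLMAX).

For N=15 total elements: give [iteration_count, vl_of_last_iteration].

lanes per group: 128·4/64 = 8
15 elements at 8/iter → 2 passes, remainder 7 on the last

[iterations, last_vl] = [2, 7]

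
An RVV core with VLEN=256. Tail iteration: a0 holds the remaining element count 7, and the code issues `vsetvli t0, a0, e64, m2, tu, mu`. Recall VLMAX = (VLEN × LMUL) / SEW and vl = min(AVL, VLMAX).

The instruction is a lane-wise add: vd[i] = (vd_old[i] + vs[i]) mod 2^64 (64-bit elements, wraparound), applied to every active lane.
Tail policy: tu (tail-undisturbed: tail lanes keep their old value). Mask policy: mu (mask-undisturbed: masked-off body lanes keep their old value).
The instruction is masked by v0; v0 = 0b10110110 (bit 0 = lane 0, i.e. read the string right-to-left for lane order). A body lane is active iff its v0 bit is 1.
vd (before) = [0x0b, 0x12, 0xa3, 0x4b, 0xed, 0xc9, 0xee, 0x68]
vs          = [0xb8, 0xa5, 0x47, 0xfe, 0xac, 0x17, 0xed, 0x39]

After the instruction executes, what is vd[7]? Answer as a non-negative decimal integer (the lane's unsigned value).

vd[7] = 104

VLMAX = VLEN×LMUL/SEW = 256×2/64 = 8
AVL=7 ≤ VLMAX=8, so vl = 7
  i=0: mask-off/keep → 11
  i=1: add(0x12,0xa5) → 183
  i=2: add(0xa3,0x47) → 234
  i=3: mask-off/keep → 75
  i=4: add(0xed,0xac) → 409
  i=5: add(0xc9,0x17) → 224
  i=6: mask-off/keep → 238
  i=7: tail/keep → 104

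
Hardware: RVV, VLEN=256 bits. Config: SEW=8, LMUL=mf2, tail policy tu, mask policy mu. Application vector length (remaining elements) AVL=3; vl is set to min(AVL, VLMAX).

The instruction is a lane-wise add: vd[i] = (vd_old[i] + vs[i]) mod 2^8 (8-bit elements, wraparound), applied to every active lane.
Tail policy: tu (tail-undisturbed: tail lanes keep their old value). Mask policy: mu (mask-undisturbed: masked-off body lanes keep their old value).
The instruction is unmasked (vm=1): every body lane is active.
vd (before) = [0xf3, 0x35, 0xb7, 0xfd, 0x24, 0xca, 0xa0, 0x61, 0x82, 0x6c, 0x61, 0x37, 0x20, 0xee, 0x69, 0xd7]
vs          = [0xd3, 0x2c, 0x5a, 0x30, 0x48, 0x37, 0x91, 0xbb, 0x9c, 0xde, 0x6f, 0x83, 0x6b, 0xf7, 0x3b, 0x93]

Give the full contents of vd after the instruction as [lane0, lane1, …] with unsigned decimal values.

vd = [198, 97, 17, 253, 36, 202, 160, 97, 130, 108, 97, 55, 32, 238, 105, 215]

lanes per group: 256·1/2/8 = 16
vl = min(AVL, VLMAX) = min(3, 16) = 3
  i=0: add(0xf3,0xd3) → 198
  i=1: add(0x35,0x2c) → 97
  i=2: add(0xb7,0x5a) → 17
  i=3: tail/keep → 253
  i=4: tail/keep → 36
  i=5: tail/keep → 202
  i=6: tail/keep → 160
  i=7: tail/keep → 97
  i=8: tail/keep → 130
  i=9: tail/keep → 108
  i=10: tail/keep → 97
  i=11: tail/keep → 55
  i=12: tail/keep → 32
  i=13: tail/keep → 238
  i=14: tail/keep → 105
  i=15: tail/keep → 215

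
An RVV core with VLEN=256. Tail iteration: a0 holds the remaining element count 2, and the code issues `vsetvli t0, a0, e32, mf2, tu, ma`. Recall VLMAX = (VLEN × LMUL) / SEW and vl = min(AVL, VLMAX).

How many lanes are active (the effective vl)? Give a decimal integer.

vl = 2

VLMAX = VLEN×LMUL/SEW = 256×1/2/32 = 4
AVL=2 ≤ VLMAX=4, so vl = 2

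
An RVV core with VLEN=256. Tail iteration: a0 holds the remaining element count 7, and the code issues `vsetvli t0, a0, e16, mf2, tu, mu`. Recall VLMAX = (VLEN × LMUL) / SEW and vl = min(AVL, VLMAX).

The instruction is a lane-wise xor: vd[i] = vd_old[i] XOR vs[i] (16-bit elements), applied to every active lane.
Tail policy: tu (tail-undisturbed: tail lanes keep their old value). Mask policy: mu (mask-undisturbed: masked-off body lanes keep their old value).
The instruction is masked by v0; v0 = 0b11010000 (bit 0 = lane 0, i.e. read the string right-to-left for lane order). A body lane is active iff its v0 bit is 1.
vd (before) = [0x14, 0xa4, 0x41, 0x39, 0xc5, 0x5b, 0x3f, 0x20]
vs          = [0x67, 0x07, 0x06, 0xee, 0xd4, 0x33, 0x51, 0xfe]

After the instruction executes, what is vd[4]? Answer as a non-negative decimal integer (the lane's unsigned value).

vd[4] = 17

VLMAX = (256 × 1/2) / 16 = 8 lanes
AVL=7 ≤ VLMAX=8, so vl = 7
[0] mask-off/keep = 0x14
[1] mask-off/keep = 0xa4
[2] mask-off/keep = 0x41
[3] mask-off/keep = 0x39
[4] xor(0xc5,0xd4) = 0x11
[5] mask-off/keep = 0x5b
[6] xor(0x3f,0x51) = 0x6e
[7] tail/keep = 0x20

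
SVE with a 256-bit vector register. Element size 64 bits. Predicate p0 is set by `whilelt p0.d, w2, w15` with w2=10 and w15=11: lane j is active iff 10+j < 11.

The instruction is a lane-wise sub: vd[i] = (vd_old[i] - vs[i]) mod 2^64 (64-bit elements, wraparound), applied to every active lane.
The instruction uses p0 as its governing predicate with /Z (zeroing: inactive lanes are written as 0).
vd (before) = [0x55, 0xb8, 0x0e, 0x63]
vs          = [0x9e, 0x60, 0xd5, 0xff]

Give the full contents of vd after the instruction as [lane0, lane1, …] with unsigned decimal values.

256-bit reg / 64-bit elem → 4 lanes
whilelt: lane j active iff 10+j < 11 → j < 1 → 1 active
lane  0: sub(0x55,0x9e) ⇒ 0xffffffffffffffb7
lane  1: tail/zero ⇒ 0x00
lane  2: tail/zero ⇒ 0x00
lane  3: tail/zero ⇒ 0x00

vd = [18446744073709551543, 0, 0, 0]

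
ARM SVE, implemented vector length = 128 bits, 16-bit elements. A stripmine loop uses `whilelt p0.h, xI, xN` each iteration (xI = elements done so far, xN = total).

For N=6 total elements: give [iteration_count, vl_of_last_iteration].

128-bit reg / 16-bit elem → 8 lanes
iterations = ceil(6/8) = 1; final-pass vl = 6

[iterations, last_vl] = [1, 6]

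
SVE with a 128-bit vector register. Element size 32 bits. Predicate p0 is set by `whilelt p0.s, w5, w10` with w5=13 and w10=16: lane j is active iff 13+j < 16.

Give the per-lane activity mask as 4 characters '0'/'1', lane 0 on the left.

lane count: 128 div 32 = 4
active while 13+j < 16, i.e. j ∈ [0,3) capped at 4 ⇒ 3
bits (lane 0 leftmost): 1110

predicate = 1110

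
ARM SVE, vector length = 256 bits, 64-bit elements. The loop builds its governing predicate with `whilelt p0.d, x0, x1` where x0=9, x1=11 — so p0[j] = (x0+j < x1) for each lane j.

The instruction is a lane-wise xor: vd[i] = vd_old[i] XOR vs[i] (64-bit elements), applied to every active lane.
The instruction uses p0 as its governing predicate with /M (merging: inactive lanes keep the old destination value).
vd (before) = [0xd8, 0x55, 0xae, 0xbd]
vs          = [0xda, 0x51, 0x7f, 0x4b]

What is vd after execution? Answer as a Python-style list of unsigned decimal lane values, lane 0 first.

register lanes = 256/64 = 4
active while 9+j < 11, i.e. j ∈ [0,2) capped at 4 ⇒ 2
  i=0: xor(0xd8,0xda) → 2
  i=1: xor(0x55,0x51) → 4
  i=2: tail/keep → 174
  i=3: tail/keep → 189

vd = [2, 4, 174, 189]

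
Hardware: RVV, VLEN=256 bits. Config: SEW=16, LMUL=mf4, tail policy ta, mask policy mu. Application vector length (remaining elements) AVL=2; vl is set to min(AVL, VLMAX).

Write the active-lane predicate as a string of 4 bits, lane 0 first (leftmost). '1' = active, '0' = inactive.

predicate = 1100

VLMAX = (256 × 1/4) / 16 = 4 lanes
AVL=2 ≤ VLMAX=4, so vl = 2
bits (lane 0 leftmost): 1100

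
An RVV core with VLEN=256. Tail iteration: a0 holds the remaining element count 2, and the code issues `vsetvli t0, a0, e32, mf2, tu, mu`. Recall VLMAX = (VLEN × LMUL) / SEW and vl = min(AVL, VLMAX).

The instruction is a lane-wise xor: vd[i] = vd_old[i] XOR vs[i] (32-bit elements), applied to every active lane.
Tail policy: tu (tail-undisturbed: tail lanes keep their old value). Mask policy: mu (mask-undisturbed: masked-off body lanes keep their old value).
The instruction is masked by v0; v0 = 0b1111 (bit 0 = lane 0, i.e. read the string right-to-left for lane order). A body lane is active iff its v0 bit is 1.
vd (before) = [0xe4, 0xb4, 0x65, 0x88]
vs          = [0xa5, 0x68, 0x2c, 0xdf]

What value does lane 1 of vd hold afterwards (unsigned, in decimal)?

vd[1] = 220

VLMAX = (256 × 1/2) / 32 = 4 lanes
vl ← min(2, 4) = 2
  i=0: xor(0xe4,0xa5) → 65
  i=1: xor(0xb4,0x68) → 220
  i=2: tail/keep → 101
  i=3: tail/keep → 136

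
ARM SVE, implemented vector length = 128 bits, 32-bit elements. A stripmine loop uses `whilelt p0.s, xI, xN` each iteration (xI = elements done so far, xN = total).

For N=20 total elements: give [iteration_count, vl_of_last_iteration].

[iterations, last_vl] = [5, 4]

128-bit reg / 32-bit elem → 4 lanes
N=20: ⌈20/4⌉ = 5 iters; last vl = 20 − 4×4 = 4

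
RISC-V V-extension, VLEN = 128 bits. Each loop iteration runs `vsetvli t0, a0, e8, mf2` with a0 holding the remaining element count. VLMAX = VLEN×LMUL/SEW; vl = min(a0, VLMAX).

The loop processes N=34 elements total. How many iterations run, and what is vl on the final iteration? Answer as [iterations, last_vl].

[iterations, last_vl] = [5, 2]

VLMAX = (128 × 1/2) / 8 = 8 lanes
iterations = ceil(34/8) = 5; final-pass vl = 2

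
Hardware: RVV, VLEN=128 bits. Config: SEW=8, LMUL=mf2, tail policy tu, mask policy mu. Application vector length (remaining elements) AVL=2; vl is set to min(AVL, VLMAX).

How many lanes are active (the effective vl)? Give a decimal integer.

VLMAX = VLEN×LMUL/SEW = 128×1/2/8 = 8
vl ← min(2, 8) = 2

vl = 2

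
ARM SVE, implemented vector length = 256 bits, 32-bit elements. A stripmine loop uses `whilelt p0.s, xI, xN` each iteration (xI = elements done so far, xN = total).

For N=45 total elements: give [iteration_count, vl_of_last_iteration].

[iterations, last_vl] = [6, 5]

register lanes = 256/32 = 8
45 elements at 8/iter → 6 passes, remainder 5 on the last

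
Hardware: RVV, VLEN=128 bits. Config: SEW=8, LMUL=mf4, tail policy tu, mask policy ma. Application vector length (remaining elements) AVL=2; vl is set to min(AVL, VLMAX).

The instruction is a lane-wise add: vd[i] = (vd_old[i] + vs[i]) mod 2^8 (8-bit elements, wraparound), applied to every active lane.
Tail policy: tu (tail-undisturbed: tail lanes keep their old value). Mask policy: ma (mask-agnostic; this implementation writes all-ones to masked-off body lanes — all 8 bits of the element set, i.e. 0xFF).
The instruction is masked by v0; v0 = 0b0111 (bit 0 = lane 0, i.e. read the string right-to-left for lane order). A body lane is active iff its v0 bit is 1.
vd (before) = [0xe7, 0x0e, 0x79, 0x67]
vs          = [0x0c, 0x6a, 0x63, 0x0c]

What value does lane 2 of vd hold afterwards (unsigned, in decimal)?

vd[2] = 121

VLMAX = VLEN×LMUL/SEW = 128×1/4/8 = 4
vl ← min(2, 4) = 2
[0] add(0xe7,0x0c) = 0xf3
[1] add(0x0e,0x6a) = 0x78
[2] tail/keep = 0x79
[3] tail/keep = 0x67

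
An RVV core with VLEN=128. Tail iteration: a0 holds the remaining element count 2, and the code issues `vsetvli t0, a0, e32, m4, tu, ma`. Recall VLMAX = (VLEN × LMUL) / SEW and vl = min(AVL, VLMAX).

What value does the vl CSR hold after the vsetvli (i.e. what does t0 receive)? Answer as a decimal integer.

vl = 2

VLMAX = VLEN×LMUL/SEW = 128×4/32 = 16
vl ← min(2, 16) = 2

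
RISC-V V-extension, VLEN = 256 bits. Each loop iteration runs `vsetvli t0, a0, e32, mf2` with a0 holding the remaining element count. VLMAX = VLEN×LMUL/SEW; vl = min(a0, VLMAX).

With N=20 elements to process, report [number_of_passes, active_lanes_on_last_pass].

[iterations, last_vl] = [5, 4]

VLMAX = (256 × 1/2) / 32 = 4 lanes
N=20: ⌈20/4⌉ = 5 iters; last vl = 20 − 4×4 = 4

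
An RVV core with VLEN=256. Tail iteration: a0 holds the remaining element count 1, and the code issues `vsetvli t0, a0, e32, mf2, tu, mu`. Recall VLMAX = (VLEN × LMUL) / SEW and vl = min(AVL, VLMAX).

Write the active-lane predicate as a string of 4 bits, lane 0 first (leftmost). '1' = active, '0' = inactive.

predicate = 1000

VLMAX = (256 × 1/2) / 32 = 4 lanes
AVL=1 ≤ VLMAX=4, so vl = 1
bits (lane 0 leftmost): 1000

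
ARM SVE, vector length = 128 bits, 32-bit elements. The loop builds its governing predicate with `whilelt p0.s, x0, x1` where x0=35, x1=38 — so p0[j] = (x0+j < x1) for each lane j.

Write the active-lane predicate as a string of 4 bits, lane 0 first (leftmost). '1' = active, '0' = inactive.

128-bit reg / 32-bit elem → 4 lanes
p0[j] = (35+j < 38); true for j=0..2 → 3 lanes set
bits (lane 0 leftmost): 1110

predicate = 1110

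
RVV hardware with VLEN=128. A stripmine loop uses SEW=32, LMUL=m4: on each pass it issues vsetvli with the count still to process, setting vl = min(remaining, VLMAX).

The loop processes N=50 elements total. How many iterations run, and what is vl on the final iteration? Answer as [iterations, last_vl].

[iterations, last_vl] = [4, 2]

lanes per group: 128·4/32 = 16
iterations = ceil(50/16) = 4; final-pass vl = 2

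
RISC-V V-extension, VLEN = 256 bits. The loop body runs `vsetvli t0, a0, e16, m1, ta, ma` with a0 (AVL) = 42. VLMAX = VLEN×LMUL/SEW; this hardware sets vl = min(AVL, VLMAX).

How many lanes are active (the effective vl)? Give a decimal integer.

vl = 16

VLMAX = (256 × 1) / 16 = 16 lanes
AVL=42 > VLMAX=16, so vl = 16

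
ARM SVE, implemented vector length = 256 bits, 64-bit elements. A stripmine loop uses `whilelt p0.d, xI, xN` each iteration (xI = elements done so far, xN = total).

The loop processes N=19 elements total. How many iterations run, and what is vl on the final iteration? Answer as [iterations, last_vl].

[iterations, last_vl] = [5, 3]

lane count: 256 div 64 = 4
19 elements at 4/iter → 5 passes, remainder 3 on the last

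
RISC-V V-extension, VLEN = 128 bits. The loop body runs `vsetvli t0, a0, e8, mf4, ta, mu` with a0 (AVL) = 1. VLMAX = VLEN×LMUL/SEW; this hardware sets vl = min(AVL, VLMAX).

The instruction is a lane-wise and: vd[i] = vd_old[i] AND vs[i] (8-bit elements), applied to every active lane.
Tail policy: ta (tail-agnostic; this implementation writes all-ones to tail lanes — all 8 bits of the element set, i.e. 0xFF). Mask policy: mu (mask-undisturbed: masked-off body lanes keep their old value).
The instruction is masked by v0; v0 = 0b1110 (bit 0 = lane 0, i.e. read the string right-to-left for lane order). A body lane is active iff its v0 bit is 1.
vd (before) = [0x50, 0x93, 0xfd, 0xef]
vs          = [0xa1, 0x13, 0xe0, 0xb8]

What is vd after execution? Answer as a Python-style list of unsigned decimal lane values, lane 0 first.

VLMAX = VLEN×LMUL/SEW = 128×1/4/8 = 4
vl ← min(1, 4) = 1
vd[0] mask-off/keep -> 0x50
vd[1] tail/ones -> 0xff
vd[2] tail/ones -> 0xff
vd[3] tail/ones -> 0xff

vd = [80, 255, 255, 255]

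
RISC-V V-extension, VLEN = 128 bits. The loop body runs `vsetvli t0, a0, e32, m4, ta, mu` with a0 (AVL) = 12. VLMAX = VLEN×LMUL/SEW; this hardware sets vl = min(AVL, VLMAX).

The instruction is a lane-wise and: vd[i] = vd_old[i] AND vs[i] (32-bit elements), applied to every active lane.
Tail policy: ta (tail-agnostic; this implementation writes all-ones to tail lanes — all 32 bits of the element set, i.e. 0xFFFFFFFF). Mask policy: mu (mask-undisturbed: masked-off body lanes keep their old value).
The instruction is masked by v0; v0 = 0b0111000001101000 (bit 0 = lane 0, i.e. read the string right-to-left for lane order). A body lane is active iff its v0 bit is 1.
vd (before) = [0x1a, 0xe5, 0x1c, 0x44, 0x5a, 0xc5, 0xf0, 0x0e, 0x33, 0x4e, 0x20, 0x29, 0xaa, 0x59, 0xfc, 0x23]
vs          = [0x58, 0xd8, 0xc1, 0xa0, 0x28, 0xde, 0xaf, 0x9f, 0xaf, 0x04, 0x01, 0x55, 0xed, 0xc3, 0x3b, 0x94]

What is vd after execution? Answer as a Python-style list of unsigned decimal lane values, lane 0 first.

vd = [26, 229, 28, 0, 90, 196, 160, 14, 51, 78, 32, 41, 4294967295, 4294967295, 4294967295, 4294967295]

VLMAX = (128 × 4) / 32 = 16 lanes
vl = min(AVL, VLMAX) = min(12, 16) = 12
[0] mask-off/keep = 0x1a
[1] mask-off/keep = 0xe5
[2] mask-off/keep = 0x1c
[3] and(0x44,0xa0) = 0x00
[4] mask-off/keep = 0x5a
[5] and(0xc5,0xde) = 0xc4
[6] and(0xf0,0xaf) = 0xa0
[7] mask-off/keep = 0x0e
[8] mask-off/keep = 0x33
[9] mask-off/keep = 0x4e
[10] mask-off/keep = 0x20
[11] mask-off/keep = 0x29
[12] tail/ones = 0xffffffff
[13] tail/ones = 0xffffffff
[14] tail/ones = 0xffffffff
[15] tail/ones = 0xffffffff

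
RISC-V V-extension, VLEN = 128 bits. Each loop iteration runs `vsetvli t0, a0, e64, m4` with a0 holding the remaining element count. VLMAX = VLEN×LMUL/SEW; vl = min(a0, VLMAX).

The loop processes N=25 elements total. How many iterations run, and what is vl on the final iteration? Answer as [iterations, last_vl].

lanes per group: 128·4/64 = 8
iterations = ceil(25/8) = 4; final-pass vl = 1

[iterations, last_vl] = [4, 1]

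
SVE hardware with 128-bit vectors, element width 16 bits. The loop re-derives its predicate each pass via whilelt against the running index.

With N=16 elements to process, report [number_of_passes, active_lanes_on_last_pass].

[iterations, last_vl] = [2, 8]

128-bit reg / 16-bit elem → 8 lanes
16 elements at 8/iter → 2 passes, remainder 8 on the last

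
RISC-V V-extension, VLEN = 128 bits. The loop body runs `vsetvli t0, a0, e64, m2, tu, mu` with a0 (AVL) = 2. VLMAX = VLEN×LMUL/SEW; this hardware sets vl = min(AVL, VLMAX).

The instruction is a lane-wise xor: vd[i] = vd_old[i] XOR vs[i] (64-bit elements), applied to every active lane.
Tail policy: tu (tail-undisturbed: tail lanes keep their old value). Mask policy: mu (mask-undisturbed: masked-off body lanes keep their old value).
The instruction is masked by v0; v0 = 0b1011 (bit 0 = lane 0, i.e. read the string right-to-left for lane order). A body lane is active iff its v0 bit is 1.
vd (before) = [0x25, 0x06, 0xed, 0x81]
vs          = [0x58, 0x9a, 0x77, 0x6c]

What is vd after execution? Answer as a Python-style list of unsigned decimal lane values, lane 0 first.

VLMAX = (128 × 2) / 64 = 4 lanes
AVL=2 ≤ VLMAX=4, so vl = 2
lane  0: xor(0x25,0x58) ⇒ 0x7d
lane  1: xor(0x06,0x9a) ⇒ 0x9c
lane  2: tail/keep ⇒ 0xed
lane  3: tail/keep ⇒ 0x81

vd = [125, 156, 237, 129]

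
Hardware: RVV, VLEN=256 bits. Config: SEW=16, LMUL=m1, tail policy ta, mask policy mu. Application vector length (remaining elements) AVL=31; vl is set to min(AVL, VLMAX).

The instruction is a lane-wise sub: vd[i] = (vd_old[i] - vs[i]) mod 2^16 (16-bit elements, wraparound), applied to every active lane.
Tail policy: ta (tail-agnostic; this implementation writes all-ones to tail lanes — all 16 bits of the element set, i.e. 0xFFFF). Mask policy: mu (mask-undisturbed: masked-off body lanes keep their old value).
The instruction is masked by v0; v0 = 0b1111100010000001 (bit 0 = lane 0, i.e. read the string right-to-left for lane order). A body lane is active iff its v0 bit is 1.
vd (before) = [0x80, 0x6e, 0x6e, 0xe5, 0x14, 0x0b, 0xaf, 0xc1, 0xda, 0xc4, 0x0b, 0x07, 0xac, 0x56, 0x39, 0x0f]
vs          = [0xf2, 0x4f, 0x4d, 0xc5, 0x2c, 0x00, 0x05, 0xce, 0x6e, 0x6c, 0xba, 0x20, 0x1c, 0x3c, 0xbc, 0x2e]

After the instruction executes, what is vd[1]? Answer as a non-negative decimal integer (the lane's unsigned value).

VLMAX = VLEN×LMUL/SEW = 256×1/16 = 16
AVL=31 > VLMAX=16, so vl = 16
lane  0: sub(0x80,0xf2) ⇒ 0xff8e
lane  1: mask-off/keep ⇒ 0x6e
lane  2: mask-off/keep ⇒ 0x6e
lane  3: mask-off/keep ⇒ 0xe5
lane  4: mask-off/keep ⇒ 0x14
lane  5: mask-off/keep ⇒ 0x0b
lane  6: mask-off/keep ⇒ 0xaf
lane  7: sub(0xc1,0xce) ⇒ 0xfff3
lane  8: mask-off/keep ⇒ 0xda
lane  9: mask-off/keep ⇒ 0xc4
lane 10: mask-off/keep ⇒ 0x0b
lane 11: sub(0x07,0x20) ⇒ 0xffe7
lane 12: sub(0xac,0x1c) ⇒ 0x90
lane 13: sub(0x56,0x3c) ⇒ 0x1a
lane 14: sub(0x39,0xbc) ⇒ 0xff7d
lane 15: sub(0x0f,0x2e) ⇒ 0xffe1

vd[1] = 110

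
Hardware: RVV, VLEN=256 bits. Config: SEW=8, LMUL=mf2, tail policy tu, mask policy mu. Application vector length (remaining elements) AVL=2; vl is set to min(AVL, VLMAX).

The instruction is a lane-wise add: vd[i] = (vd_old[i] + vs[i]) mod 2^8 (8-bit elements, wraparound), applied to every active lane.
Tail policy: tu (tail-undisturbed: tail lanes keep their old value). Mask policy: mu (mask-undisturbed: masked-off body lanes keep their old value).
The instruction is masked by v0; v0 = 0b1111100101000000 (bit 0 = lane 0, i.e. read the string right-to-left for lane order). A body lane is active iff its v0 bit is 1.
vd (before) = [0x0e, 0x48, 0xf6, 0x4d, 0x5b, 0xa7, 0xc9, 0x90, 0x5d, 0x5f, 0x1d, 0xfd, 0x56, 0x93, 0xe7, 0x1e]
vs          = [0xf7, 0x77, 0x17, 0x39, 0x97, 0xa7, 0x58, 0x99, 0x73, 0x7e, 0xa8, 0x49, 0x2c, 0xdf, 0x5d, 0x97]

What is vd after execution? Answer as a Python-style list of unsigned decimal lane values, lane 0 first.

VLMAX = VLEN×LMUL/SEW = 256×1/2/8 = 16
AVL=2 ≤ VLMAX=16, so vl = 2
lane  0: mask-off/keep ⇒ 0x0e
lane  1: mask-off/keep ⇒ 0x48
lane  2: tail/keep ⇒ 0xf6
lane  3: tail/keep ⇒ 0x4d
lane  4: tail/keep ⇒ 0x5b
lane  5: tail/keep ⇒ 0xa7
lane  6: tail/keep ⇒ 0xc9
lane  7: tail/keep ⇒ 0x90
lane  8: tail/keep ⇒ 0x5d
lane  9: tail/keep ⇒ 0x5f
lane 10: tail/keep ⇒ 0x1d
lane 11: tail/keep ⇒ 0xfd
lane 12: tail/keep ⇒ 0x56
lane 13: tail/keep ⇒ 0x93
lane 14: tail/keep ⇒ 0xe7
lane 15: tail/keep ⇒ 0x1e

vd = [14, 72, 246, 77, 91, 167, 201, 144, 93, 95, 29, 253, 86, 147, 231, 30]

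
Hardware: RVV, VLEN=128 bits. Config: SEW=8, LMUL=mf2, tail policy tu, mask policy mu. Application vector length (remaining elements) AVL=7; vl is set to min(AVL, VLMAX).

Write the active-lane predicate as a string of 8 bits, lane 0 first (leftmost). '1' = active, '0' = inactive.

lanes per group: 128·1/2/8 = 8
AVL=7 ≤ VLMAX=8, so vl = 7
bits (lane 0 leftmost): 11111110

predicate = 11111110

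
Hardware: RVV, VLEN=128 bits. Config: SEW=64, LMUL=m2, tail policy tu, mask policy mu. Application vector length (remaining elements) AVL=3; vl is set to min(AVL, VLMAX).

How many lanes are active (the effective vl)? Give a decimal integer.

lanes per group: 128·2/64 = 4
AVL=3 ≤ VLMAX=4, so vl = 3

vl = 3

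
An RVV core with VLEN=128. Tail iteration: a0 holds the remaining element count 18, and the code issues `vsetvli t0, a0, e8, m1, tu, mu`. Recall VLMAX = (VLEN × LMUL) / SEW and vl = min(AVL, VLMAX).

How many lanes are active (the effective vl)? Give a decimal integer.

vl = 16

lanes per group: 128·1/8 = 16
vl = min(AVL, VLMAX) = min(18, 16) = 16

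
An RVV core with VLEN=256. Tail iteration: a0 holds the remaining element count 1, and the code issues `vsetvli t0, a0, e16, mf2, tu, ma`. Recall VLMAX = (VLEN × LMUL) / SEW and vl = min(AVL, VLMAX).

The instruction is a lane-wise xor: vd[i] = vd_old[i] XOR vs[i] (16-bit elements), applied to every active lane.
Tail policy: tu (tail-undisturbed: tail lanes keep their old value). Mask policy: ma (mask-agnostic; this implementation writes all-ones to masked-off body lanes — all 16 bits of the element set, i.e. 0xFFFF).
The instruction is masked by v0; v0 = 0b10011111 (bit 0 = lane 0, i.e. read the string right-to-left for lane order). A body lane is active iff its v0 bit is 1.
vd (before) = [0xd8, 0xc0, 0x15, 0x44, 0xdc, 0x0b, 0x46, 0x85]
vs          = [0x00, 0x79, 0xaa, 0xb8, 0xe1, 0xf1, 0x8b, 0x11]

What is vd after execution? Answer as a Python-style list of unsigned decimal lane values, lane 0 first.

VLMAX = VLEN×LMUL/SEW = 256×1/2/16 = 8
vl ← min(1, 8) = 1
  i=0: xor(0xd8,0x00) → 216
  i=1: tail/keep → 192
  i=2: tail/keep → 21
  i=3: tail/keep → 68
  i=4: tail/keep → 220
  i=5: tail/keep → 11
  i=6: tail/keep → 70
  i=7: tail/keep → 133

vd = [216, 192, 21, 68, 220, 11, 70, 133]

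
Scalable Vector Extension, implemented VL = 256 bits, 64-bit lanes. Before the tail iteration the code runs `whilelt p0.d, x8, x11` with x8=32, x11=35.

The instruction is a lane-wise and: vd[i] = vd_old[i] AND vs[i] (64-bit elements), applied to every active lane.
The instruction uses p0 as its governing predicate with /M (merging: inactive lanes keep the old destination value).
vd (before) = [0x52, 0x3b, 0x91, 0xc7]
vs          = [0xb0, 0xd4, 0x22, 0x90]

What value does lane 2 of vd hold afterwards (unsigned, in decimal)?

vd[2] = 0

256-bit reg / 64-bit elem → 4 lanes
p0[j] = (32+j < 35); true for j=0..2 → 3 lanes set
  i=0: and(0x52,0xb0) → 16
  i=1: and(0x3b,0xd4) → 16
  i=2: and(0x91,0x22) → 0
  i=3: tail/keep → 199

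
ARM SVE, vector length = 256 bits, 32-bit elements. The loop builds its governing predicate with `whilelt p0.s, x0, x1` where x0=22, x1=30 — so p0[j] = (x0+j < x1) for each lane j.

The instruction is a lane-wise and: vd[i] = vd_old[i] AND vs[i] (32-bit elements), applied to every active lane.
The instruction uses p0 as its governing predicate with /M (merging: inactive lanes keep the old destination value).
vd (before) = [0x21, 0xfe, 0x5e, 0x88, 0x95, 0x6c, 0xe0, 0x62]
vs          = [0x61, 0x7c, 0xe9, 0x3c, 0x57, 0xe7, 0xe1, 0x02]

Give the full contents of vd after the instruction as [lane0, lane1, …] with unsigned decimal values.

256-bit reg / 32-bit elem → 8 lanes
active while 22+j < 30, i.e. j ∈ [0,8) capped at 8 ⇒ 8
  i=0: and(0x21,0x61) → 33
  i=1: and(0xfe,0x7c) → 124
  i=2: and(0x5e,0xe9) → 72
  i=3: and(0x88,0x3c) → 8
  i=4: and(0x95,0x57) → 21
  i=5: and(0x6c,0xe7) → 100
  i=6: and(0xe0,0xe1) → 224
  i=7: and(0x62,0x02) → 2

vd = [33, 124, 72, 8, 21, 100, 224, 2]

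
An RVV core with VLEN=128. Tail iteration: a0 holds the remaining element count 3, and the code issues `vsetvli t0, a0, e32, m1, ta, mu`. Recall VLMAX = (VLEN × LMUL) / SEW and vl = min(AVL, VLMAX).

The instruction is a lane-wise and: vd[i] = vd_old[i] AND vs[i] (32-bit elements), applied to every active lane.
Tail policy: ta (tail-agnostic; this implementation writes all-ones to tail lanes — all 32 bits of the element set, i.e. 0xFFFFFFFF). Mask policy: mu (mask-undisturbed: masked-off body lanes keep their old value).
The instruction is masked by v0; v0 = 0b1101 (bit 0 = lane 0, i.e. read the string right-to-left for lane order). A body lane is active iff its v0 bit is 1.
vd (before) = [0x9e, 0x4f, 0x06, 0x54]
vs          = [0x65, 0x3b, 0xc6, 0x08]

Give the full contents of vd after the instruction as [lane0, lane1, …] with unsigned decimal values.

VLMAX = VLEN×LMUL/SEW = 128×1/32 = 4
vl = min(AVL, VLMAX) = min(3, 4) = 3
  i=0: and(0x9e,0x65) → 4
  i=1: mask-off/keep → 79
  i=2: and(0x06,0xc6) → 6
  i=3: tail/ones → 4294967295

vd = [4, 79, 6, 4294967295]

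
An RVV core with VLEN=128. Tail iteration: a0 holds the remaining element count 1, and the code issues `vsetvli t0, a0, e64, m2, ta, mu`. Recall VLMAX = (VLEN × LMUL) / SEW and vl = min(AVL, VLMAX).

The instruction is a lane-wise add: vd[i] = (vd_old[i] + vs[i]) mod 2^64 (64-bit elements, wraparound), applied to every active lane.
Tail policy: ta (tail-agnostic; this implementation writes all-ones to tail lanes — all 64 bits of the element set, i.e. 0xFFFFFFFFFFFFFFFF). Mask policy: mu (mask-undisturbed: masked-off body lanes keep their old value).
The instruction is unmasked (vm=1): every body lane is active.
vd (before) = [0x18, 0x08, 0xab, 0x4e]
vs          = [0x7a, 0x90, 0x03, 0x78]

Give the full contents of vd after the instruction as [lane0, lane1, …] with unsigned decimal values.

VLMAX = (128 × 2) / 64 = 4 lanes
vl = min(AVL, VLMAX) = min(1, 4) = 1
[0] add(0x18,0x7a) = 0x92
[1] tail/ones = 0xffffffffffffffff
[2] tail/ones = 0xffffffffffffffff
[3] tail/ones = 0xffffffffffffffff

vd = [146, 18446744073709551615, 18446744073709551615, 18446744073709551615]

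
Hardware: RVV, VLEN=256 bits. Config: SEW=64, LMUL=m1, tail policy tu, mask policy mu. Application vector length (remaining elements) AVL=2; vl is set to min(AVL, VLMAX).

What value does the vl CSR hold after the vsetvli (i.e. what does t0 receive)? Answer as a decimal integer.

VLMAX = (256 × 1) / 64 = 4 lanes
AVL=2 ≤ VLMAX=4, so vl = 2

vl = 2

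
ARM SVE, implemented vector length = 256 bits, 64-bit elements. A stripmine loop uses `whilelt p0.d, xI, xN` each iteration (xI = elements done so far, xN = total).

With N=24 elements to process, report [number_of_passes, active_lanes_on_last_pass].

lane count: 256 div 64 = 4
iterations = ceil(24/4) = 6; final-pass vl = 4

[iterations, last_vl] = [6, 4]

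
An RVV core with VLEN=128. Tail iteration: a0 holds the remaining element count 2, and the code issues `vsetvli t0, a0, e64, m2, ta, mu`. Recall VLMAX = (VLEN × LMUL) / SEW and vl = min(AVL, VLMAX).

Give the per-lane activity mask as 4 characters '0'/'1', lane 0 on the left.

lanes per group: 128·2/64 = 4
vl = min(AVL, VLMAX) = min(2, 4) = 2
bits (lane 0 leftmost): 1100

predicate = 1100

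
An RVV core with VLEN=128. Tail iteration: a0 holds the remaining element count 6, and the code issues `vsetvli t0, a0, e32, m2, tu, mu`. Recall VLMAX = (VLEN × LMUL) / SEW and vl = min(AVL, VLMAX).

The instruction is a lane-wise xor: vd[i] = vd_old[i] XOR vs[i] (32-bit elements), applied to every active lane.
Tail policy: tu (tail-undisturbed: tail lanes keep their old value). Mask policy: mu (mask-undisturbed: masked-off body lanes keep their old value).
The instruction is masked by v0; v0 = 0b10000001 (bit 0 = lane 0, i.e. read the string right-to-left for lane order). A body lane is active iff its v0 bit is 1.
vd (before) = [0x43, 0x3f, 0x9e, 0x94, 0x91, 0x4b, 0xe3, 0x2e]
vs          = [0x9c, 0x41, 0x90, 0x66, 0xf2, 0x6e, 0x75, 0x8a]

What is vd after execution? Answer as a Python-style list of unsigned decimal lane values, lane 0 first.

vd = [223, 63, 158, 148, 145, 75, 227, 46]

VLMAX = (128 × 2) / 32 = 8 lanes
AVL=6 ≤ VLMAX=8, so vl = 6
[0] xor(0x43,0x9c) = 0xdf
[1] mask-off/keep = 0x3f
[2] mask-off/keep = 0x9e
[3] mask-off/keep = 0x94
[4] mask-off/keep = 0x91
[5] mask-off/keep = 0x4b
[6] tail/keep = 0xe3
[7] tail/keep = 0x2e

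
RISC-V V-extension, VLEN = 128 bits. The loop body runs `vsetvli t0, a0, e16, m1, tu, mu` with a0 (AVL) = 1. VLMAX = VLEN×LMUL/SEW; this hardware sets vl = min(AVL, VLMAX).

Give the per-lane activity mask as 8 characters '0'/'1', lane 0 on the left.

predicate = 10000000

lanes per group: 128·1/16 = 8
vl = min(AVL, VLMAX) = min(1, 8) = 1
bits (lane 0 leftmost): 10000000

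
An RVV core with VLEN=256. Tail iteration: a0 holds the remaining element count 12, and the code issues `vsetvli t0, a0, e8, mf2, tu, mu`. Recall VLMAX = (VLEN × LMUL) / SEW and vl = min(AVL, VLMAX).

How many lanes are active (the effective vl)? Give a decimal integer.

lanes per group: 256·1/2/8 = 16
vl = min(AVL, VLMAX) = min(12, 16) = 12

vl = 12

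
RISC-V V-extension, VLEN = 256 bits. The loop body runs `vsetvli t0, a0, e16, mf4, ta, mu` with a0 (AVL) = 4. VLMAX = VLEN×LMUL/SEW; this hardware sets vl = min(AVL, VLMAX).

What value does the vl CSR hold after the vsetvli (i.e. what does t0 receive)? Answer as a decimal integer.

VLMAX = (256 × 1/4) / 16 = 4 lanes
AVL=4 ≤ VLMAX=4, so vl = 4

vl = 4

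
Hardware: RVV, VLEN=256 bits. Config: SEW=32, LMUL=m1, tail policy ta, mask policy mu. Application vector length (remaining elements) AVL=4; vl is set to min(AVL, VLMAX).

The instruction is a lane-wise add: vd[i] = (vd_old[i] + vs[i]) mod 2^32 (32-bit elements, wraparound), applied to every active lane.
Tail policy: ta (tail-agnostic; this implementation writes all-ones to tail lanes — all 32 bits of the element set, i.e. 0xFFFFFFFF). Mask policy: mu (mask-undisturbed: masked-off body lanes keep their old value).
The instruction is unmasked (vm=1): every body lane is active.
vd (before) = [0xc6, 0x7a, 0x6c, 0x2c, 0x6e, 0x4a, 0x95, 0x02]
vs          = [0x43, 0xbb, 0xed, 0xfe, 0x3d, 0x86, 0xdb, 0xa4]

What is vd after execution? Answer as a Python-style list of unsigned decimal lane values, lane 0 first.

lanes per group: 256·1/32 = 8
vl ← min(4, 8) = 4
vd[0] add(0xc6,0x43) -> 0x109
vd[1] add(0x7a,0xbb) -> 0x135
vd[2] add(0x6c,0xed) -> 0x159
vd[3] add(0x2c,0xfe) -> 0x12a
vd[4] tail/ones -> 0xffffffff
vd[5] tail/ones -> 0xffffffff
vd[6] tail/ones -> 0xffffffff
vd[7] tail/ones -> 0xffffffff

vd = [265, 309, 345, 298, 4294967295, 4294967295, 4294967295, 4294967295]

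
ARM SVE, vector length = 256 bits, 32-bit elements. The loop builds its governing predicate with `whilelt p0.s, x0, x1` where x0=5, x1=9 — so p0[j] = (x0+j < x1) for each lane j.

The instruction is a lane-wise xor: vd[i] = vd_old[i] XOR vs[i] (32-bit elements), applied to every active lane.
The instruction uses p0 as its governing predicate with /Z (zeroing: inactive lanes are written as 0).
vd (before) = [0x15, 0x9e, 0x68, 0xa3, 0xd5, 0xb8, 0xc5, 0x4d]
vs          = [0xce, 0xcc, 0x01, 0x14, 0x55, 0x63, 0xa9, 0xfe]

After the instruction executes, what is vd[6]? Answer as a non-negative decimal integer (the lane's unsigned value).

vd[6] = 0

register lanes = 256/32 = 8
p0[j] = (5+j < 9); true for j=0..3 → 4 lanes set
[0] xor(0x15,0xce) = 0xdb
[1] xor(0x9e,0xcc) = 0x52
[2] xor(0x68,0x01) = 0x69
[3] xor(0xa3,0x14) = 0xb7
[4] tail/zero = 0x00
[5] tail/zero = 0x00
[6] tail/zero = 0x00
[7] tail/zero = 0x00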